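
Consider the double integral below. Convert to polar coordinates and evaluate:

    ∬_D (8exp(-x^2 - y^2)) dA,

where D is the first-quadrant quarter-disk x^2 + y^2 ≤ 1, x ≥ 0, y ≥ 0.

The region D is 0 ≤ r ≤ 1, 0 ≤ θ ≤ π/2 in polar coordinates, where x = r cos(θ), y = r sin(θ), and dA = r dr dθ.

Under the substitution, the integrand becomes 8exp(-r^2), so

    ∬_D (8exp(-x^2 - y^2)) dA = ∫_{0}^{π/2} ∫_{0}^{1} (8exp(-r^2)) · r dr dθ.

Inner integral (in r): ∫_{0}^{1} (8exp(-r^2)) · r dr = 4 - 4exp(-1).

Outer integral (in θ): ∫_{0}^{π/2} (4 - 4exp(-1)) dθ = -2π exp(-1) + 2π.

Therefore ∬_D (8exp(-x^2 - y^2)) dA = -2π exp(-1) + 2π.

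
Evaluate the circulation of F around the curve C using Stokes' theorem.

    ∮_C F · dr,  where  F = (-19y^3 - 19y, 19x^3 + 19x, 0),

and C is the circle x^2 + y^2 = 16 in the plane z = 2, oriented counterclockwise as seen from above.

Let S be the flat disk x^2 + y^2 ≤ 16 in the plane z = 2, with upward unit normal n̂ = ẑ. By Stokes' theorem,

    ∮_C F · dr = ∬_S (∇ × F) · n̂ dS = ∬_D (curl F)_z dA,

where D is the disk x^2 + y^2 ≤ 16.

Compute the curl of F = (-19y^3 - 19y, 19x^3 + 19x, 0):
    (∇ × F)_x = ∂F_z/∂y - ∂F_y/∂z = 0,
    (∇ × F)_y = ∂F_x/∂z - ∂F_z/∂x = 0,
    (∇ × F)_z = ∂F_y/∂x - ∂F_x/∂y = 57x^2 + 57y^2 + 38.

On z = 2, (curl F)_z = 57x^2 + 57y^2 + 38.

Convert to polar (x = r cos θ, y = r sin θ, dA = r dr dθ); the integrand becomes 57r^2 + 38, so

    ∬_D (curl F)_z dA = ∫_0^{2π} ∫_0^{4} (57r^2 + 38) · r dr dθ.

Inner (r from 0 to 4): 3952.
Outer (θ from 0 to 2π): 7904π.

Therefore ∮_C F · dr = 7904π.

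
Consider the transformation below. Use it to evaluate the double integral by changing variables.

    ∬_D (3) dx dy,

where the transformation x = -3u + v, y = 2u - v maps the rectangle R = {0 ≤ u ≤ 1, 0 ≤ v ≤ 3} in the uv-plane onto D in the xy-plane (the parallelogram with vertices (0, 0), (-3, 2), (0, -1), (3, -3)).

Compute the Jacobian determinant of (x, y) with respect to (u, v):

    ∂(x,y)/∂(u,v) = | -3  1 | = (-3)(-1) - (1)(2) = 1.
                   | 2  -1 |

Its absolute value is |J| = 1 (the area scaling factor).

Substituting x = -3u + v, y = 2u - v into the integrand,

    3 → 3,

so the integral becomes

    ∬_R (3) · |J| du dv = ∫_0^1 ∫_0^3 (3) dv du.

Inner (v): 9.
Outer (u): 9.

Therefore ∬_D (3) dx dy = 9.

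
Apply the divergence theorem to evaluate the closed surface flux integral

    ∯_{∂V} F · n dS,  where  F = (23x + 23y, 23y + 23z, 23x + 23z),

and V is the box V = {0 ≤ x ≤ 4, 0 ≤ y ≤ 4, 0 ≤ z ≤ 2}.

By the divergence theorem,

    ∯_{∂V} F · n dS = ∭_V (∇ · F) dV.

Compute the divergence:
    ∇ · F = ∂F_x/∂x + ∂F_y/∂y + ∂F_z/∂z = 23 + 23 + 23 = 69.

V is a rectangular box, so dV = dx dy dz with 0 ≤ x ≤ 4, 0 ≤ y ≤ 4, 0 ≤ z ≤ 2.

Integrate (69) over V as an iterated integral:

    ∭_V (∇·F) dV = ∫_0^{4} ∫_0^{4} ∫_0^{2} (69) dz dy dx.

Inner (z from 0 to 2): 138.
Middle (y from 0 to 4): 552.
Outer (x from 0 to 4): 2208.

Therefore ∯_{∂V} F · n dS = 2208.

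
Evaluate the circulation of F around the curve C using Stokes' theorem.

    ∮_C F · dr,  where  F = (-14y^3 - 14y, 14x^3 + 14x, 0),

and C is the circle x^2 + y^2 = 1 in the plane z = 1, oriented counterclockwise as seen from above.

Let S be the flat disk x^2 + y^2 ≤ 1 in the plane z = 1, with upward unit normal n̂ = ẑ. By Stokes' theorem,

    ∮_C F · dr = ∬_S (∇ × F) · n̂ dS = ∬_D (curl F)_z dA,

where D is the disk x^2 + y^2 ≤ 1.

Compute the curl of F = (-14y^3 - 14y, 14x^3 + 14x, 0):
    (∇ × F)_x = ∂F_z/∂y - ∂F_y/∂z = 0,
    (∇ × F)_y = ∂F_x/∂z - ∂F_z/∂x = 0,
    (∇ × F)_z = ∂F_y/∂x - ∂F_x/∂y = 42x^2 + 42y^2 + 28.

On z = 1, (curl F)_z = 42x^2 + 42y^2 + 28.

Convert to polar (x = r cos θ, y = r sin θ, dA = r dr dθ); the integrand becomes 42r^2 + 28, so

    ∬_D (curl F)_z dA = ∫_0^{2π} ∫_0^{1} (42r^2 + 28) · r dr dθ.

Inner (r from 0 to 1): 49/2.
Outer (θ from 0 to 2π): 49π.

Therefore ∮_C F · dr = 49π.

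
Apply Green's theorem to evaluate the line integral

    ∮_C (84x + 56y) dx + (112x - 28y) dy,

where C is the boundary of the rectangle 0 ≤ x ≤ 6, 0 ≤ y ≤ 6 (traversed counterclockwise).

Green's theorem converts the closed line integral into a double integral over the enclosed region D:

    ∮_C P dx + Q dy = ∬_D (∂Q/∂x - ∂P/∂y) dA.

Here P = 84x + 56y, Q = 112x - 28y, so

    ∂Q/∂x = 112,    ∂P/∂y = 56,
    ∂Q/∂x - ∂P/∂y = 56.

D is the region 0 ≤ x ≤ 6, 0 ≤ y ≤ 6. Evaluating the double integral:

    ∬_D (56) dA = ∫_0^{6} ∫_0^{6} (56) dy dx.

Inner (y from 0 to 6): 336.
Outer (x from 0 to 6): 2016.

Therefore ∮_C P dx + Q dy = 2016.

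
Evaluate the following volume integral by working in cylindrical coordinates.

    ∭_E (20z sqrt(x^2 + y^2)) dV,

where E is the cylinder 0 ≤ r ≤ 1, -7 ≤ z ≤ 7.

In cylindrical coordinates, x = r cos(θ), y = r sin(θ), z = z, and dV = r dr dθ dz.

The integrand becomes 20r z, so

    ∭_E (20z sqrt(x^2 + y^2)) dV = ∫_{0}^{2π} ∫_{0}^{1} ∫_{-7}^{7} (20r z) · r dz dr dθ.

Inner (z): 0.
Middle (r from 0 to 1): 0.
Outer (θ): 0.

Therefore the triple integral equals 0.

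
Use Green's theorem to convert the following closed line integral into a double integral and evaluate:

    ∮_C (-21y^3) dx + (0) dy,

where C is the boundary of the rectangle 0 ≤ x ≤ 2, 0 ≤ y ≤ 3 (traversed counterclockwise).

Green's theorem converts the closed line integral into a double integral over the enclosed region D:

    ∮_C P dx + Q dy = ∬_D (∂Q/∂x - ∂P/∂y) dA.

Here P = -21y^3, Q = 0, so

    ∂Q/∂x = 0,    ∂P/∂y = -63y^2,
    ∂Q/∂x - ∂P/∂y = 63y^2.

D is the region 0 ≤ x ≤ 2, 0 ≤ y ≤ 3. Evaluating the double integral:

    ∬_D (63y^2) dA = ∫_0^{2} ∫_0^{3} (63y^2) dy dx.

Inner (y from 0 to 3): 567.
Outer (x from 0 to 2): 1134.

Therefore ∮_C P dx + Q dy = 1134.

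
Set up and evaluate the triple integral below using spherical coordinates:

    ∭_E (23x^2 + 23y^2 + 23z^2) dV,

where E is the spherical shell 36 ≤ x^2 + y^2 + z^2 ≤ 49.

In spherical coordinates, x = ρ sin(φ) cos(θ), y = ρ sin(φ) sin(θ), z = ρ cos(φ), and dV = ρ^2 sin(φ) dρ dφ dθ.

The integrand becomes 23ρ^2, so

    ∭_E (23x^2 + 23y^2 + 23z^2) dV = ∫_{0}^{2π} ∫_{0}^{π} ∫_{6}^{7} (23ρ^2) · ρ^2 sin(φ) dρ dφ dθ.

Inner (ρ): 207713sin(φ)/5.
Middle (φ): 415426/5.
Outer (θ): 830852π/5.

Therefore the triple integral equals 830852π/5.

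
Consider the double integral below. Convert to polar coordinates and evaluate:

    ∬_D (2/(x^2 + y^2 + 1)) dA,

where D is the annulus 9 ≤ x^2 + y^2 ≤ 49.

The region D is 3 ≤ r ≤ 7, 0 ≤ θ ≤ 2π in polar coordinates, where x = r cos(θ), y = r sin(θ), and dA = r dr dθ.

Under the substitution, the integrand becomes 2/(r^2 + 1), so

    ∬_D (2/(x^2 + y^2 + 1)) dA = ∫_{0}^{2π} ∫_{3}^{7} (2/(r^2 + 1)) · r dr dθ.

Inner integral (in r): ∫_{3}^{7} (2/(r^2 + 1)) · r dr = log(5).

Outer integral (in θ): ∫_{0}^{2π} (log(5)) dθ = 2π log(5).

Therefore ∬_D (2/(x^2 + y^2 + 1)) dA = 2π log(5).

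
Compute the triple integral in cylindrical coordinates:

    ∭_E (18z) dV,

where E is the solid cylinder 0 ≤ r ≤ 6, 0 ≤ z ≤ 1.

In cylindrical coordinates, x = r cos(θ), y = r sin(θ), z = z, and dV = r dr dθ dz.

The integrand becomes 18z, so

    ∭_E (18z) dV = ∫_{0}^{2π} ∫_{0}^{6} ∫_{0}^{1} (18z) · r dz dr dθ.

Inner (z): 9r.
Middle (r from 0 to 6): 162.
Outer (θ): 324π.

Therefore the triple integral equals 324π.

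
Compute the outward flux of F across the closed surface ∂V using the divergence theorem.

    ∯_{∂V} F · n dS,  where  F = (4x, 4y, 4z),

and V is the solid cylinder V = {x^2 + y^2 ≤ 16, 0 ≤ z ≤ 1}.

By the divergence theorem,

    ∯_{∂V} F · n dS = ∭_V (∇ · F) dV.

Compute the divergence:
    ∇ · F = ∂F_x/∂x + ∂F_y/∂y + ∂F_z/∂z = 4 + 4 + 4 = 12.

In cylindrical coordinates, x = r cos(θ), y = r sin(θ), z = z, dV = r dr dθ dz, with 0 ≤ r ≤ 4, 0 ≤ θ ≤ 2π, 0 ≤ z ≤ 1.

The integrand, after substitution and multiplying by the volume element, becomes (12) · r, so

    ∭_V (∇·F) dV = ∫_0^{2π} ∫_0^{4} ∫_0^{1} (12) · r dz dr dθ.

Inner (z from 0 to 1): 12r.
Middle (r from 0 to 4): 96.
Outer (θ from 0 to 2π): 192π.

Therefore ∯_{∂V} F · n dS = 192π.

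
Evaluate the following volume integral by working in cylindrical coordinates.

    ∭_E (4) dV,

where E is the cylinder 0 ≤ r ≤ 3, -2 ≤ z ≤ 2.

In cylindrical coordinates, x = r cos(θ), y = r sin(θ), z = z, and dV = r dr dθ dz.

The integrand becomes 4, so

    ∭_E (4) dV = ∫_{0}^{2π} ∫_{0}^{3} ∫_{-2}^{2} (4) · r dz dr dθ.

Inner (z): 16r.
Middle (r from 0 to 3): 72.
Outer (θ): 144π.

Therefore the triple integral equals 144π.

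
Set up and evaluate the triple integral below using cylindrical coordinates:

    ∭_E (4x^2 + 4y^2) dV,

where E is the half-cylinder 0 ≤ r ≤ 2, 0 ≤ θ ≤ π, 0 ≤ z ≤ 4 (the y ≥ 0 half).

In cylindrical coordinates, x = r cos(θ), y = r sin(θ), z = z, and dV = r dr dθ dz.

The integrand becomes 4r^2, so

    ∭_E (4x^2 + 4y^2) dV = ∫_{0}^{π} ∫_{0}^{2} ∫_{0}^{4} (4r^2) · r dz dr dθ.

Inner (z): 16r^3.
Middle (r from 0 to 2): 64.
Outer (θ): 64π.

Therefore the triple integral equals 64π.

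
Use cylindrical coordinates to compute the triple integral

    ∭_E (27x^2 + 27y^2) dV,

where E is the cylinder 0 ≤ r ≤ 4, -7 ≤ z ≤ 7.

In cylindrical coordinates, x = r cos(θ), y = r sin(θ), z = z, and dV = r dr dθ dz.

The integrand becomes 27r^2, so

    ∭_E (27x^2 + 27y^2) dV = ∫_{0}^{2π} ∫_{0}^{4} ∫_{-7}^{7} (27r^2) · r dz dr dθ.

Inner (z): 378r^3.
Middle (r from 0 to 4): 24192.
Outer (θ): 48384π.

Therefore the triple integral equals 48384π.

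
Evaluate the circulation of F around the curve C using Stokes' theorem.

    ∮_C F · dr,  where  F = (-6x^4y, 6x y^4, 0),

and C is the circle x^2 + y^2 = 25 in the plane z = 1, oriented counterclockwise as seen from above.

Let S be the flat disk x^2 + y^2 ≤ 25 in the plane z = 1, with upward unit normal n̂ = ẑ. By Stokes' theorem,

    ∮_C F · dr = ∬_S (∇ × F) · n̂ dS = ∬_D (curl F)_z dA,

where D is the disk x^2 + y^2 ≤ 25.

Compute the curl of F = (-6x^4y, 6x y^4, 0):
    (∇ × F)_x = ∂F_z/∂y - ∂F_y/∂z = 0,
    (∇ × F)_y = ∂F_x/∂z - ∂F_z/∂x = 0,
    (∇ × F)_z = ∂F_y/∂x - ∂F_x/∂y = 6x^4 + 6y^4.

On z = 1, (curl F)_z = 6x^4 + 6y^4.

Convert to polar (x = r cos θ, y = r sin θ, dA = r dr dθ); the integrand becomes 6r^4(sin(θ)^4 + cos(θ)^4), so

    ∬_D (curl F)_z dA = ∫_0^{2π} ∫_0^{5} (6r^4(sin(θ)^4 + cos(θ)^4)) · r dr dθ.

Inner (r from 0 to 5): 15625sin(θ)^4 + 15625cos(θ)^4.
Outer (θ from 0 to 2π): 46875π/2.

Therefore ∮_C F · dr = 46875π/2.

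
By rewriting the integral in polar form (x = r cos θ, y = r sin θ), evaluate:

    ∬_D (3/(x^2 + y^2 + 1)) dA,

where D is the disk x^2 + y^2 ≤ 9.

The region D is 0 ≤ r ≤ 3, 0 ≤ θ ≤ 2π in polar coordinates, where x = r cos(θ), y = r sin(θ), and dA = r dr dθ.

Under the substitution, the integrand becomes 3/(r^2 + 1), so

    ∬_D (3/(x^2 + y^2 + 1)) dA = ∫_{0}^{2π} ∫_{0}^{3} (3/(r^2 + 1)) · r dr dθ.

Inner integral (in r): ∫_{0}^{3} (3/(r^2 + 1)) · r dr = 3log(10)/2.

Outer integral (in θ): ∫_{0}^{2π} (3log(10)/2) dθ = 3π log(10).

Therefore ∬_D (3/(x^2 + y^2 + 1)) dA = 3π log(10).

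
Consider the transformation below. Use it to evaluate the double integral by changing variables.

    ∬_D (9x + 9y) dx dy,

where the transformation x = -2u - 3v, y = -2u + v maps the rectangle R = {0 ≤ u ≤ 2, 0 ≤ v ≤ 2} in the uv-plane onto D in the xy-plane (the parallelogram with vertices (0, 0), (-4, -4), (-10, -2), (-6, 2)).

Compute the Jacobian determinant of (x, y) with respect to (u, v):

    ∂(x,y)/∂(u,v) = | -2  -3 | = (-2)(1) - (-3)(-2) = -8.
                   | -2  1 |

Its absolute value is |J| = 8 (the area scaling factor).

Substituting x = -2u - 3v, y = -2u + v into the integrand,

    9x + 9y → -36u - 18v,

so the integral becomes

    ∬_R (-36u - 18v) · |J| du dv = ∫_0^2 ∫_0^2 (-288u - 144v) dv du.

Inner (v): -576u - 288.
Outer (u): -1728.

Therefore ∬_D (9x + 9y) dx dy = -1728.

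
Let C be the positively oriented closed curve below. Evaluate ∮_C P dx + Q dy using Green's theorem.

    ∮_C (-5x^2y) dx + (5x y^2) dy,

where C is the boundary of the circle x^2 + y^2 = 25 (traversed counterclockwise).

Green's theorem converts the closed line integral into a double integral over the enclosed region D:

    ∮_C P dx + Q dy = ∬_D (∂Q/∂x - ∂P/∂y) dA.

Here P = -5x^2y, Q = 5x y^2, so

    ∂Q/∂x = 5y^2,    ∂P/∂y = -5x^2,
    ∂Q/∂x - ∂P/∂y = 5x^2 + 5y^2.

D is the region x^2 + y^2 ≤ 25. Evaluating the double integral:

In polar coordinates (x = r cos θ, y = r sin θ, dA = r dr dθ) the integrand becomes 5r^2, so

    ∬_D (5x^2 + 5y^2) dA = ∫_0^{2π} ∫_0^{5} (5r^2) · r dr dθ.

Inner (r from 0 to 5): 3125/4.
Outer (θ from 0 to 2π): 3125π/2.

Therefore ∮_C P dx + Q dy = 3125π/2.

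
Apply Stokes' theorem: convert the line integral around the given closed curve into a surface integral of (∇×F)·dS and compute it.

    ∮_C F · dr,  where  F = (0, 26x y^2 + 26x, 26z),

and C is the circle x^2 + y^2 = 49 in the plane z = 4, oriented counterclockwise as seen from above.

Let S be the flat disk x^2 + y^2 ≤ 49 in the plane z = 4, with upward unit normal n̂ = ẑ. By Stokes' theorem,

    ∮_C F · dr = ∬_S (∇ × F) · n̂ dS = ∬_D (curl F)_z dA,

where D is the disk x^2 + y^2 ≤ 49.

Compute the curl of F = (0, 26x y^2 + 26x, 26z):
    (∇ × F)_x = ∂F_z/∂y - ∂F_y/∂z = 0,
    (∇ × F)_y = ∂F_x/∂z - ∂F_z/∂x = 0,
    (∇ × F)_z = ∂F_y/∂x - ∂F_x/∂y = 26y^2 + 26.

On z = 4, (curl F)_z = 26y^2 + 26.

Convert to polar (x = r cos θ, y = r sin θ, dA = r dr dθ); the integrand becomes 26r^2sin(θ)^2 + 26, so

    ∬_D (curl F)_z dA = ∫_0^{2π} ∫_0^{7} (26r^2sin(θ)^2 + 26) · r dr dθ.

Inner (r from 0 to 7): 31213sin(θ)^2/2 + 637.
Outer (θ from 0 to 2π): 33761π/2.

Therefore ∮_C F · dr = 33761π/2.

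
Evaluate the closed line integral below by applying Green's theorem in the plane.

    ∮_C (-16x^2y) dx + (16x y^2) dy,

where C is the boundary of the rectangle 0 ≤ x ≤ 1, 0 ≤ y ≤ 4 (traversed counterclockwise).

Green's theorem converts the closed line integral into a double integral over the enclosed region D:

    ∮_C P dx + Q dy = ∬_D (∂Q/∂x - ∂P/∂y) dA.

Here P = -16x^2y, Q = 16x y^2, so

    ∂Q/∂x = 16y^2,    ∂P/∂y = -16x^2,
    ∂Q/∂x - ∂P/∂y = 16x^2 + 16y^2.

D is the region 0 ≤ x ≤ 1, 0 ≤ y ≤ 4. Evaluating the double integral:

    ∬_D (16x^2 + 16y^2) dA = ∫_0^{1} ∫_0^{4} (16x^2 + 16y^2) dy dx.

Inner (y from 0 to 4): 64x^2 + 1024/3.
Outer (x from 0 to 1): 1088/3.

Therefore ∮_C P dx + Q dy = 1088/3.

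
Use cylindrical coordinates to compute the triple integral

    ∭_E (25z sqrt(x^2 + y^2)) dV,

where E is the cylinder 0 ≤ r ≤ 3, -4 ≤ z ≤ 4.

In cylindrical coordinates, x = r cos(θ), y = r sin(θ), z = z, and dV = r dr dθ dz.

The integrand becomes 25r z, so

    ∭_E (25z sqrt(x^2 + y^2)) dV = ∫_{0}^{2π} ∫_{0}^{3} ∫_{-4}^{4} (25r z) · r dz dr dθ.

Inner (z): 0.
Middle (r from 0 to 3): 0.
Outer (θ): 0.

Therefore the triple integral equals 0.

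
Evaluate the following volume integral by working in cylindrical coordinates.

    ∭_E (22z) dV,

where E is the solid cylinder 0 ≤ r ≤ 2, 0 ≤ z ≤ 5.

In cylindrical coordinates, x = r cos(θ), y = r sin(θ), z = z, and dV = r dr dθ dz.

The integrand becomes 22z, so

    ∭_E (22z) dV = ∫_{0}^{2π} ∫_{0}^{2} ∫_{0}^{5} (22z) · r dz dr dθ.

Inner (z): 275r.
Middle (r from 0 to 2): 550.
Outer (θ): 1100π.

Therefore the triple integral equals 1100π.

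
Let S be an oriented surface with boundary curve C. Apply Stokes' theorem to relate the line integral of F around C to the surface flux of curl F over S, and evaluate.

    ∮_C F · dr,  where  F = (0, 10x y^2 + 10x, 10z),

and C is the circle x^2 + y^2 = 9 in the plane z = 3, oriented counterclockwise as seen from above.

Let S be the flat disk x^2 + y^2 ≤ 9 in the plane z = 3, with upward unit normal n̂ = ẑ. By Stokes' theorem,

    ∮_C F · dr = ∬_S (∇ × F) · n̂ dS = ∬_D (curl F)_z dA,

where D is the disk x^2 + y^2 ≤ 9.

Compute the curl of F = (0, 10x y^2 + 10x, 10z):
    (∇ × F)_x = ∂F_z/∂y - ∂F_y/∂z = 0,
    (∇ × F)_y = ∂F_x/∂z - ∂F_z/∂x = 0,
    (∇ × F)_z = ∂F_y/∂x - ∂F_x/∂y = 10y^2 + 10.

On z = 3, (curl F)_z = 10y^2 + 10.

Convert to polar (x = r cos θ, y = r sin θ, dA = r dr dθ); the integrand becomes 10r^2sin(θ)^2 + 10, so

    ∬_D (curl F)_z dA = ∫_0^{2π} ∫_0^{3} (10r^2sin(θ)^2 + 10) · r dr dθ.

Inner (r from 0 to 3): 405sin(θ)^2/2 + 45.
Outer (θ from 0 to 2π): 585π/2.

Therefore ∮_C F · dr = 585π/2.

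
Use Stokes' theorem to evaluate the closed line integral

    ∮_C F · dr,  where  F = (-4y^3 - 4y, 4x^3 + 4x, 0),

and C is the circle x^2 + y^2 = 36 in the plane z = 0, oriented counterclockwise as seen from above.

Let S be the flat disk x^2 + y^2 ≤ 36 in the plane z = 0, with upward unit normal n̂ = ẑ. By Stokes' theorem,

    ∮_C F · dr = ∬_S (∇ × F) · n̂ dS = ∬_D (curl F)_z dA,

where D is the disk x^2 + y^2 ≤ 36.

Compute the curl of F = (-4y^3 - 4y, 4x^3 + 4x, 0):
    (∇ × F)_x = ∂F_z/∂y - ∂F_y/∂z = 0,
    (∇ × F)_y = ∂F_x/∂z - ∂F_z/∂x = 0,
    (∇ × F)_z = ∂F_y/∂x - ∂F_x/∂y = 12x^2 + 12y^2 + 8.

On z = 0, (curl F)_z = 12x^2 + 12y^2 + 8.

Convert to polar (x = r cos θ, y = r sin θ, dA = r dr dθ); the integrand becomes 12r^2 + 8, so

    ∬_D (curl F)_z dA = ∫_0^{2π} ∫_0^{6} (12r^2 + 8) · r dr dθ.

Inner (r from 0 to 6): 4032.
Outer (θ from 0 to 2π): 8064π.

Therefore ∮_C F · dr = 8064π.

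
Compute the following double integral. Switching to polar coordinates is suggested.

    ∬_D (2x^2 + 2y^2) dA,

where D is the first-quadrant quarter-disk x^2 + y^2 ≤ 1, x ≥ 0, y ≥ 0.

The region D is 0 ≤ r ≤ 1, 0 ≤ θ ≤ π/2 in polar coordinates, where x = r cos(θ), y = r sin(θ), and dA = r dr dθ.

Under the substitution, the integrand becomes 2r^2, so

    ∬_D (2x^2 + 2y^2) dA = ∫_{0}^{π/2} ∫_{0}^{1} (2r^2) · r dr dθ.

Inner integral (in r): ∫_{0}^{1} (2r^2) · r dr = 1/2.

Outer integral (in θ): ∫_{0}^{π/2} (1/2) dθ = π/4.

Therefore ∬_D (2x^2 + 2y^2) dA = π/4.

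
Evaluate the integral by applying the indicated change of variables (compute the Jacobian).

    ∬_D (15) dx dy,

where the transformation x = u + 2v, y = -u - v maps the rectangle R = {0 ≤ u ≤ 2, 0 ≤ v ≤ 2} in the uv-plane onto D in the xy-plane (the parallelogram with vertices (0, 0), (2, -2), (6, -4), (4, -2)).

Compute the Jacobian determinant of (x, y) with respect to (u, v):

    ∂(x,y)/∂(u,v) = | 1  2 | = (1)(-1) - (2)(-1) = 1.
                   | -1  -1 |

Its absolute value is |J| = 1 (the area scaling factor).

Substituting x = u + 2v, y = -u - v into the integrand,

    15 → 15,

so the integral becomes

    ∬_R (15) · |J| du dv = ∫_0^2 ∫_0^2 (15) dv du.

Inner (v): 30.
Outer (u): 60.

Therefore ∬_D (15) dx dy = 60.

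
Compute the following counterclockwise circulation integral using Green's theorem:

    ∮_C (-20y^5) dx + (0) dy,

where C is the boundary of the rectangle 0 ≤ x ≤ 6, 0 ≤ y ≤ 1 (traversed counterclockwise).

Green's theorem converts the closed line integral into a double integral over the enclosed region D:

    ∮_C P dx + Q dy = ∬_D (∂Q/∂x - ∂P/∂y) dA.

Here P = -20y^5, Q = 0, so

    ∂Q/∂x = 0,    ∂P/∂y = -100y^4,
    ∂Q/∂x - ∂P/∂y = 100y^4.

D is the region 0 ≤ x ≤ 6, 0 ≤ y ≤ 1. Evaluating the double integral:

    ∬_D (100y^4) dA = ∫_0^{6} ∫_0^{1} (100y^4) dy dx.

Inner (y from 0 to 1): 20.
Outer (x from 0 to 6): 120.

Therefore ∮_C P dx + Q dy = 120.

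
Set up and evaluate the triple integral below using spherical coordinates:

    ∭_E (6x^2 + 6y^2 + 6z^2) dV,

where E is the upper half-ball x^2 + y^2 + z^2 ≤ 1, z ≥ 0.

In spherical coordinates, x = ρ sin(φ) cos(θ), y = ρ sin(φ) sin(θ), z = ρ cos(φ), and dV = ρ^2 sin(φ) dρ dφ dθ.

The integrand becomes 6ρ^2, so

    ∭_E (6x^2 + 6y^2 + 6z^2) dV = ∫_{0}^{2π} ∫_{0}^{π/2} ∫_{0}^{1} (6ρ^2) · ρ^2 sin(φ) dρ dφ dθ.

Inner (ρ): 6sin(φ)/5.
Middle (φ): 6/5.
Outer (θ): 12π/5.

Therefore the triple integral equals 12π/5.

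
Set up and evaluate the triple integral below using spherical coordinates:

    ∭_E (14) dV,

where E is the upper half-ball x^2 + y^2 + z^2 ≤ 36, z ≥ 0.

In spherical coordinates, x = ρ sin(φ) cos(θ), y = ρ sin(φ) sin(θ), z = ρ cos(φ), and dV = ρ^2 sin(φ) dρ dφ dθ.

The integrand becomes 14, so

    ∭_E (14) dV = ∫_{0}^{2π} ∫_{0}^{π/2} ∫_{0}^{6} (14) · ρ^2 sin(φ) dρ dφ dθ.

Inner (ρ): 1008sin(φ).
Middle (φ): 1008.
Outer (θ): 2016π.

Therefore the triple integral equals 2016π.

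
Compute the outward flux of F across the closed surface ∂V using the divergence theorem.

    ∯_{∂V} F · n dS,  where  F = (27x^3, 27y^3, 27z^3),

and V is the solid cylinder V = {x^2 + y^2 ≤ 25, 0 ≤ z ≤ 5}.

By the divergence theorem,

    ∯_{∂V} F · n dS = ∭_V (∇ · F) dV.

Compute the divergence:
    ∇ · F = ∂F_x/∂x + ∂F_y/∂y + ∂F_z/∂z = 81x^2 + 81y^2 + 81z^2.

In cylindrical coordinates, x = r cos(θ), y = r sin(θ), z = z, dV = r dr dθ dz, with 0 ≤ r ≤ 5, 0 ≤ θ ≤ 2π, 0 ≤ z ≤ 5.

The integrand, after substitution and multiplying by the volume element, becomes (81r^2 + 81z^2) · r, so

    ∭_V (∇·F) dV = ∫_0^{2π} ∫_0^{5} ∫_0^{5} (81r^2 + 81z^2) · r dz dr dθ.

Inner (z from 0 to 5): 405r^3 + 3375r.
Middle (r from 0 to 5): 421875/4.
Outer (θ from 0 to 2π): 421875π/2.

Therefore ∯_{∂V} F · n dS = 421875π/2.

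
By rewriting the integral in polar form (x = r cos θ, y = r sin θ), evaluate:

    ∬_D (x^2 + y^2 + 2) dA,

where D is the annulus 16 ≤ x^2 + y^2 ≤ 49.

The region D is 4 ≤ r ≤ 7, 0 ≤ θ ≤ 2π in polar coordinates, where x = r cos(θ), y = r sin(θ), and dA = r dr dθ.

Under the substitution, the integrand becomes r^2 + 2, so

    ∬_D (x^2 + y^2 + 2) dA = ∫_{0}^{2π} ∫_{4}^{7} (r^2 + 2) · r dr dθ.

Inner integral (in r): ∫_{4}^{7} (r^2 + 2) · r dr = 2277/4.

Outer integral (in θ): ∫_{0}^{2π} (2277/4) dθ = 2277π/2.

Therefore ∬_D (x^2 + y^2 + 2) dA = 2277π/2.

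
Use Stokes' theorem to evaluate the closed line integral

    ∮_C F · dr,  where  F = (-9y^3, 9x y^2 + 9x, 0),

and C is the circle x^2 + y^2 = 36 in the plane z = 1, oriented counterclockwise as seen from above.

Let S be the flat disk x^2 + y^2 ≤ 36 in the plane z = 1, with upward unit normal n̂ = ẑ. By Stokes' theorem,

    ∮_C F · dr = ∬_S (∇ × F) · n̂ dS = ∬_D (curl F)_z dA,

where D is the disk x^2 + y^2 ≤ 36.

Compute the curl of F = (-9y^3, 9x y^2 + 9x, 0):
    (∇ × F)_x = ∂F_z/∂y - ∂F_y/∂z = 0,
    (∇ × F)_y = ∂F_x/∂z - ∂F_z/∂x = 0,
    (∇ × F)_z = ∂F_y/∂x - ∂F_x/∂y = 36y^2 + 9.

On z = 1, (curl F)_z = 36y^2 + 9.

Convert to polar (x = r cos θ, y = r sin θ, dA = r dr dθ); the integrand becomes 36r^2sin(θ)^2 + 9, so

    ∬_D (curl F)_z dA = ∫_0^{2π} ∫_0^{6} (36r^2sin(θ)^2 + 9) · r dr dθ.

Inner (r from 0 to 6): 11664sin(θ)^2 + 162.
Outer (θ from 0 to 2π): 11988π.

Therefore ∮_C F · dr = 11988π.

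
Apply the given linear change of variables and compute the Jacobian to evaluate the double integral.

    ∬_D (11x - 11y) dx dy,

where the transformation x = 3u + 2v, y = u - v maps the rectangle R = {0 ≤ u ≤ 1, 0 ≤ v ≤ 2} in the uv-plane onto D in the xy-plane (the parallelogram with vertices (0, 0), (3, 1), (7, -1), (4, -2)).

Compute the Jacobian determinant of (x, y) with respect to (u, v):

    ∂(x,y)/∂(u,v) = | 3  2 | = (3)(-1) - (2)(1) = -5.
                   | 1  -1 |

Its absolute value is |J| = 5 (the area scaling factor).

Substituting x = 3u + 2v, y = u - v into the integrand,

    11x - 11y → 22u + 33v,

so the integral becomes

    ∬_R (22u + 33v) · |J| du dv = ∫_0^1 ∫_0^2 (110u + 165v) dv du.

Inner (v): 220u + 330.
Outer (u): 440.

Therefore ∬_D (11x - 11y) dx dy = 440.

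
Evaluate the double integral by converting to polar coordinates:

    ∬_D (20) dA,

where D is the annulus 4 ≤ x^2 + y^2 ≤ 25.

The region D is 2 ≤ r ≤ 5, 0 ≤ θ ≤ 2π in polar coordinates, where x = r cos(θ), y = r sin(θ), and dA = r dr dθ.

Under the substitution, the integrand becomes 20, so

    ∬_D (20) dA = ∫_{0}^{2π} ∫_{2}^{5} (20) · r dr dθ.

Inner integral (in r): ∫_{2}^{5} (20) · r dr = 210.

Outer integral (in θ): ∫_{0}^{2π} (210) dθ = 420π.

Therefore ∬_D (20) dA = 420π.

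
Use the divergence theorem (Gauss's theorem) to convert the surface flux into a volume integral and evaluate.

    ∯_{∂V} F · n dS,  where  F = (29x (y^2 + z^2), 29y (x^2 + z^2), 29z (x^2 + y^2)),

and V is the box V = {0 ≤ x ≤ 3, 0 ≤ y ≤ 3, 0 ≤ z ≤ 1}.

By the divergence theorem,

    ∯_{∂V} F · n dS = ∭_V (∇ · F) dV.

Compute the divergence:
    ∇ · F = ∂F_x/∂x + ∂F_y/∂y + ∂F_z/∂z = 29y^2 + 29z^2 + 29x^2 + 29z^2 + 29x^2 + 29y^2 = 58x^2 + 58y^2 + 58z^2.

V is a rectangular box, so dV = dx dy dz with 0 ≤ x ≤ 3, 0 ≤ y ≤ 3, 0 ≤ z ≤ 1.

Integrate (58x^2 + 58y^2 + 58z^2) over V as an iterated integral:

    ∭_V (∇·F) dV = ∫_0^{3} ∫_0^{3} ∫_0^{1} (58x^2 + 58y^2 + 58z^2) dz dy dx.

Inner (z from 0 to 1): 58x^2 + 58y^2 + 58/3.
Middle (y from 0 to 3): 174x^2 + 580.
Outer (x from 0 to 3): 3306.

Therefore ∯_{∂V} F · n dS = 3306.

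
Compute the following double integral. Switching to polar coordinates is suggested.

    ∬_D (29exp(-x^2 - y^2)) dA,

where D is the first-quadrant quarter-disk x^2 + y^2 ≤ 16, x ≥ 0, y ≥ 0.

The region D is 0 ≤ r ≤ 4, 0 ≤ θ ≤ π/2 in polar coordinates, where x = r cos(θ), y = r sin(θ), and dA = r dr dθ.

Under the substitution, the integrand becomes 29exp(-r^2), so

    ∬_D (29exp(-x^2 - y^2)) dA = ∫_{0}^{π/2} ∫_{0}^{4} (29exp(-r^2)) · r dr dθ.

Inner integral (in r): ∫_{0}^{4} (29exp(-r^2)) · r dr = 29/2 - 29exp(-16)/2.

Outer integral (in θ): ∫_{0}^{π/2} (29/2 - 29exp(-16)/2) dθ = -29π (1 - exp(16))exp(-16)/4.

Therefore ∬_D (29exp(-x^2 - y^2)) dA = -29π (1 - exp(16))exp(-16)/4.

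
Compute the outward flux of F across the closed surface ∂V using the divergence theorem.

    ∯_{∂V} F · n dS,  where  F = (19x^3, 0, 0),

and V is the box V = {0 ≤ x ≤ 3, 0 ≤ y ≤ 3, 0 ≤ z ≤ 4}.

By the divergence theorem,

    ∯_{∂V} F · n dS = ∭_V (∇ · F) dV.

Compute the divergence:
    ∇ · F = ∂F_x/∂x + ∂F_y/∂y + ∂F_z/∂z = 57x^2 + 0 + 0 = 57x^2.

V is a rectangular box, so dV = dx dy dz with 0 ≤ x ≤ 3, 0 ≤ y ≤ 3, 0 ≤ z ≤ 4.

Integrate (57x^2) over V as an iterated integral:

    ∭_V (∇·F) dV = ∫_0^{3} ∫_0^{3} ∫_0^{4} (57x^2) dz dy dx.

Inner (z from 0 to 4): 228x^2.
Middle (y from 0 to 3): 684x^2.
Outer (x from 0 to 3): 6156.

Therefore ∯_{∂V} F · n dS = 6156.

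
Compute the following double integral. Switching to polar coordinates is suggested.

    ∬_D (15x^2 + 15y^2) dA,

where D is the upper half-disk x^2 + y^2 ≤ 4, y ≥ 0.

The region D is 0 ≤ r ≤ 2, 0 ≤ θ ≤ π in polar coordinates, where x = r cos(θ), y = r sin(θ), and dA = r dr dθ.

Under the substitution, the integrand becomes 15r^2, so

    ∬_D (15x^2 + 15y^2) dA = ∫_{0}^{π} ∫_{0}^{2} (15r^2) · r dr dθ.

Inner integral (in r): ∫_{0}^{2} (15r^2) · r dr = 60.

Outer integral (in θ): ∫_{0}^{π} (60) dθ = 60π.

Therefore ∬_D (15x^2 + 15y^2) dA = 60π.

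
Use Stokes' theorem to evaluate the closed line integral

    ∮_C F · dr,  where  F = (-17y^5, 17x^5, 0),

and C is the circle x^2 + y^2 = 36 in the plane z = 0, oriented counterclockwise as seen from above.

Let S be the flat disk x^2 + y^2 ≤ 36 in the plane z = 0, with upward unit normal n̂ = ẑ. By Stokes' theorem,

    ∮_C F · dr = ∬_S (∇ × F) · n̂ dS = ∬_D (curl F)_z dA,

where D is the disk x^2 + y^2 ≤ 36.

Compute the curl of F = (-17y^5, 17x^5, 0):
    (∇ × F)_x = ∂F_z/∂y - ∂F_y/∂z = 0,
    (∇ × F)_y = ∂F_x/∂z - ∂F_z/∂x = 0,
    (∇ × F)_z = ∂F_y/∂x - ∂F_x/∂y = 85x^4 + 85y^4.

On z = 0, (curl F)_z = 85x^4 + 85y^4.

Convert to polar (x = r cos θ, y = r sin θ, dA = r dr dθ); the integrand becomes 85r^4(sin(θ)^4 + cos(θ)^4), so

    ∬_D (curl F)_z dA = ∫_0^{2π} ∫_0^{6} (85r^4(sin(θ)^4 + cos(θ)^4)) · r dr dθ.

Inner (r from 0 to 6): 660960sin(θ)^4 + 660960cos(θ)^4.
Outer (θ from 0 to 2π): 991440π.

Therefore ∮_C F · dr = 991440π.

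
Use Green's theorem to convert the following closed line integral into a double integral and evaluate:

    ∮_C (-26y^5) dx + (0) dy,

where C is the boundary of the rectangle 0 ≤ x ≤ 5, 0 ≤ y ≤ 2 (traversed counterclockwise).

Green's theorem converts the closed line integral into a double integral over the enclosed region D:

    ∮_C P dx + Q dy = ∬_D (∂Q/∂x - ∂P/∂y) dA.

Here P = -26y^5, Q = 0, so

    ∂Q/∂x = 0,    ∂P/∂y = -130y^4,
    ∂Q/∂x - ∂P/∂y = 130y^4.

D is the region 0 ≤ x ≤ 5, 0 ≤ y ≤ 2. Evaluating the double integral:

    ∬_D (130y^4) dA = ∫_0^{5} ∫_0^{2} (130y^4) dy dx.

Inner (y from 0 to 2): 832.
Outer (x from 0 to 5): 4160.

Therefore ∮_C P dx + Q dy = 4160.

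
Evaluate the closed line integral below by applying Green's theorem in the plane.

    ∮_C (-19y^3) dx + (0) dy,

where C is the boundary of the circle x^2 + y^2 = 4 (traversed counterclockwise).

Green's theorem converts the closed line integral into a double integral over the enclosed region D:

    ∮_C P dx + Q dy = ∬_D (∂Q/∂x - ∂P/∂y) dA.

Here P = -19y^3, Q = 0, so

    ∂Q/∂x = 0,    ∂P/∂y = -57y^2,
    ∂Q/∂x - ∂P/∂y = 57y^2.

D is the region x^2 + y^2 ≤ 4. Evaluating the double integral:

In polar coordinates (x = r cos θ, y = r sin θ, dA = r dr dθ) the integrand becomes 57r^2sin(θ)^2, so

    ∬_D (57y^2) dA = ∫_0^{2π} ∫_0^{2} (57r^2sin(θ)^2) · r dr dθ.

Inner (r from 0 to 2): 228sin(θ)^2.
Outer (θ from 0 to 2π): 228π.

Therefore ∮_C P dx + Q dy = 228π.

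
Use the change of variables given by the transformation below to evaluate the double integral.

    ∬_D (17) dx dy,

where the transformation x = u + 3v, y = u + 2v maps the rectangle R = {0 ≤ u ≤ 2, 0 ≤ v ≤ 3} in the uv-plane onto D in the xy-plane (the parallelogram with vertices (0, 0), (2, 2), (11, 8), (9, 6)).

Compute the Jacobian determinant of (x, y) with respect to (u, v):

    ∂(x,y)/∂(u,v) = | 1  3 | = (1)(2) - (3)(1) = -1.
                   | 1  2 |

Its absolute value is |J| = 1 (the area scaling factor).

Substituting x = u + 3v, y = u + 2v into the integrand,

    17 → 17,

so the integral becomes

    ∬_R (17) · |J| du dv = ∫_0^2 ∫_0^3 (17) dv du.

Inner (v): 51.
Outer (u): 102.

Therefore ∬_D (17) dx dy = 102.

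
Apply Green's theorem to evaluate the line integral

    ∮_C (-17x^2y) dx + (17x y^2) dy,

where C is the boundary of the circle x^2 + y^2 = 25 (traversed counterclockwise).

Green's theorem converts the closed line integral into a double integral over the enclosed region D:

    ∮_C P dx + Q dy = ∬_D (∂Q/∂x - ∂P/∂y) dA.

Here P = -17x^2y, Q = 17x y^2, so

    ∂Q/∂x = 17y^2,    ∂P/∂y = -17x^2,
    ∂Q/∂x - ∂P/∂y = 17x^2 + 17y^2.

D is the region x^2 + y^2 ≤ 25. Evaluating the double integral:

In polar coordinates (x = r cos θ, y = r sin θ, dA = r dr dθ) the integrand becomes 17r^2, so

    ∬_D (17x^2 + 17y^2) dA = ∫_0^{2π} ∫_0^{5} (17r^2) · r dr dθ.

Inner (r from 0 to 5): 10625/4.
Outer (θ from 0 to 2π): 10625π/2.

Therefore ∮_C P dx + Q dy = 10625π/2.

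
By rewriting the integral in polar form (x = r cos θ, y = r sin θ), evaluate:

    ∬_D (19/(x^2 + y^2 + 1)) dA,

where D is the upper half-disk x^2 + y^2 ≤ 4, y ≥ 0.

The region D is 0 ≤ r ≤ 2, 0 ≤ θ ≤ π in polar coordinates, where x = r cos(θ), y = r sin(θ), and dA = r dr dθ.

Under the substitution, the integrand becomes 19/(r^2 + 1), so

    ∬_D (19/(x^2 + y^2 + 1)) dA = ∫_{0}^{π} ∫_{0}^{2} (19/(r^2 + 1)) · r dr dθ.

Inner integral (in r): ∫_{0}^{2} (19/(r^2 + 1)) · r dr = 19log(5)/2.

Outer integral (in θ): ∫_{0}^{π} (19log(5)/2) dθ = 19π log(5)/2.

Therefore ∬_D (19/(x^2 + y^2 + 1)) dA = 19π log(5)/2.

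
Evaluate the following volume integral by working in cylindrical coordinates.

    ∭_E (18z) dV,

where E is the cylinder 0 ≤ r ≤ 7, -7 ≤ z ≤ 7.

In cylindrical coordinates, x = r cos(θ), y = r sin(θ), z = z, and dV = r dr dθ dz.

The integrand becomes 18z, so

    ∭_E (18z) dV = ∫_{0}^{2π} ∫_{0}^{7} ∫_{-7}^{7} (18z) · r dz dr dθ.

Inner (z): 0.
Middle (r from 0 to 7): 0.
Outer (θ): 0.

Therefore the triple integral equals 0.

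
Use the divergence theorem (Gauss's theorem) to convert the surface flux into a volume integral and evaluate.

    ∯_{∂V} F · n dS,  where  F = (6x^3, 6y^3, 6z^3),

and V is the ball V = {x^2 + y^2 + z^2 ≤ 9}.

By the divergence theorem,

    ∯_{∂V} F · n dS = ∭_V (∇ · F) dV.

Compute the divergence:
    ∇ · F = ∂F_x/∂x + ∂F_y/∂y + ∂F_z/∂z = 18x^2 + 18y^2 + 18z^2.

In spherical coordinates, x = ρ sin(φ) cos(θ), y = ρ sin(φ) sin(θ), z = ρ cos(φ), dV = ρ^2 sin(φ) dρ dφ dθ, with 0 ≤ ρ ≤ 3, 0 ≤ φ ≤ π, 0 ≤ θ ≤ 2π.

The integrand, after substitution and multiplying by the volume element, becomes (18ρ^2) · ρ^2 sin(φ), so

    ∭_V (∇·F) dV = ∫_0^{2π} ∫_0^{π} ∫_0^{3} (18ρ^2) · ρ^2 sin(φ) dρ dφ dθ.

Inner (ρ from 0 to 3): 4374sin(φ)/5.
Middle (φ from 0 to π): 8748/5.
Outer (θ from 0 to 2π): 17496π/5.

Therefore ∯_{∂V} F · n dS = 17496π/5.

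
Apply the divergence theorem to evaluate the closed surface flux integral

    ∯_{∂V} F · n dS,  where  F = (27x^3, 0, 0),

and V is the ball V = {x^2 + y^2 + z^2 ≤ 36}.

By the divergence theorem,

    ∯_{∂V} F · n dS = ∭_V (∇ · F) dV.

Compute the divergence:
    ∇ · F = ∂F_x/∂x + ∂F_y/∂y + ∂F_z/∂z = 81x^2 + 0 + 0 = 81x^2.

In spherical coordinates, x = ρ sin(φ) cos(θ), y = ρ sin(φ) sin(θ), z = ρ cos(φ), dV = ρ^2 sin(φ) dρ dφ dθ, with 0 ≤ ρ ≤ 6, 0 ≤ φ ≤ π, 0 ≤ θ ≤ 2π.

The integrand, after substitution and multiplying by the volume element, becomes (81ρ^2sin(φ)^2cos(θ)^2) · ρ^2 sin(φ), so

    ∭_V (∇·F) dV = ∫_0^{2π} ∫_0^{π} ∫_0^{6} (81ρ^2sin(φ)^2cos(θ)^2) · ρ^2 sin(φ) dρ dφ dθ.

Inner (ρ from 0 to 6): 629856sin(φ)^3cos(θ)^2/5.
Middle (φ from 0 to π): 839808cos(θ)^2/5.
Outer (θ from 0 to 2π): 839808π/5.

Therefore ∯_{∂V} F · n dS = 839808π/5.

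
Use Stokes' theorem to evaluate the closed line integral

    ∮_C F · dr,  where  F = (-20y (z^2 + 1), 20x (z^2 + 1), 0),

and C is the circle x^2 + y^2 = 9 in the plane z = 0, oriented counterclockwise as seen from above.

Let S be the flat disk x^2 + y^2 ≤ 9 in the plane z = 0, with upward unit normal n̂ = ẑ. By Stokes' theorem,

    ∮_C F · dr = ∬_S (∇ × F) · n̂ dS = ∬_D (curl F)_z dA,

where D is the disk x^2 + y^2 ≤ 9.

Compute the curl of F = (-20y (z^2 + 1), 20x (z^2 + 1), 0):
    (∇ × F)_x = ∂F_z/∂y - ∂F_y/∂z = -40x z,
    (∇ × F)_y = ∂F_x/∂z - ∂F_z/∂x = -40y z,
    (∇ × F)_z = ∂F_y/∂x - ∂F_x/∂y = 40z^2 + 40.

On z = 0, (curl F)_z = 40.

Convert to polar (x = r cos θ, y = r sin θ, dA = r dr dθ); the integrand becomes 40, so

    ∬_D (curl F)_z dA = ∫_0^{2π} ∫_0^{3} (40) · r dr dθ.

Inner (r from 0 to 3): 180.
Outer (θ from 0 to 2π): 360π.

Therefore ∮_C F · dr = 360π.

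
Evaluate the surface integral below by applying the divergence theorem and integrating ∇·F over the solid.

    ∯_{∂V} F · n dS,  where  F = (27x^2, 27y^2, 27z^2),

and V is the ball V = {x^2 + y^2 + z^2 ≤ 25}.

By the divergence theorem,

    ∯_{∂V} F · n dS = ∭_V (∇ · F) dV.

Compute the divergence:
    ∇ · F = ∂F_x/∂x + ∂F_y/∂y + ∂F_z/∂z = 54x + 54y + 54z.

In spherical coordinates, x = ρ sin(φ) cos(θ), y = ρ sin(φ) sin(θ), z = ρ cos(φ), dV = ρ^2 sin(φ) dρ dφ dθ, with 0 ≤ ρ ≤ 5, 0 ≤ φ ≤ π, 0 ≤ θ ≤ 2π.

The integrand, after substitution and multiplying by the volume element, becomes (54ρ (sqrt(2)sin(φ)sin(θ + π/4) + cos(φ))) · ρ^2 sin(φ), so

    ∭_V (∇·F) dV = ∫_0^{2π} ∫_0^{π} ∫_0^{5} (54ρ (sqrt(2)sin(φ)sin(θ + π/4) + cos(φ))) · ρ^2 sin(φ) dρ dφ dθ.

Inner (ρ from 0 to 5): 16875(sqrt(2)sin(φ)sin(θ + π/4) + cos(φ))sin(φ)/2.
Middle (φ from 0 to π): 16875sqrt(2)π sin(θ + π/4)/4.
Outer (θ from 0 to 2π): 0.

Therefore ∯_{∂V} F · n dS = 0.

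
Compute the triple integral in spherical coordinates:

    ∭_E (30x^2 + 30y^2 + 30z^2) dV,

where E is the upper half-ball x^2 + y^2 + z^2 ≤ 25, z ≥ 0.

In spherical coordinates, x = ρ sin(φ) cos(θ), y = ρ sin(φ) sin(θ), z = ρ cos(φ), and dV = ρ^2 sin(φ) dρ dφ dθ.

The integrand becomes 30ρ^2, so

    ∭_E (30x^2 + 30y^2 + 30z^2) dV = ∫_{0}^{2π} ∫_{0}^{π/2} ∫_{0}^{5} (30ρ^2) · ρ^2 sin(φ) dρ dφ dθ.

Inner (ρ): 18750sin(φ).
Middle (φ): 18750.
Outer (θ): 37500π.

Therefore the triple integral equals 37500π.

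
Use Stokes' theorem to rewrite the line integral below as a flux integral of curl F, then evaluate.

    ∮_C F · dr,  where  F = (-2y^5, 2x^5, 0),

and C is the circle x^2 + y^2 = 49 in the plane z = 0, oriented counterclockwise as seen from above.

Let S be the flat disk x^2 + y^2 ≤ 49 in the plane z = 0, with upward unit normal n̂ = ẑ. By Stokes' theorem,

    ∮_C F · dr = ∬_S (∇ × F) · n̂ dS = ∬_D (curl F)_z dA,

where D is the disk x^2 + y^2 ≤ 49.

Compute the curl of F = (-2y^5, 2x^5, 0):
    (∇ × F)_x = ∂F_z/∂y - ∂F_y/∂z = 0,
    (∇ × F)_y = ∂F_x/∂z - ∂F_z/∂x = 0,
    (∇ × F)_z = ∂F_y/∂x - ∂F_x/∂y = 10x^4 + 10y^4.

On z = 0, (curl F)_z = 10x^4 + 10y^4.

Convert to polar (x = r cos θ, y = r sin θ, dA = r dr dθ); the integrand becomes 10r^4(sin(θ)^4 + cos(θ)^4), so

    ∬_D (curl F)_z dA = ∫_0^{2π} ∫_0^{7} (10r^4(sin(θ)^4 + cos(θ)^4)) · r dr dθ.

Inner (r from 0 to 7): 588245sin(θ)^4/3 + 588245cos(θ)^4/3.
Outer (θ from 0 to 2π): 588245π/2.

Therefore ∮_C F · dr = 588245π/2.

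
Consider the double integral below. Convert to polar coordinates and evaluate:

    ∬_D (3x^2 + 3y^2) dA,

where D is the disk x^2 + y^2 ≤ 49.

The region D is 0 ≤ r ≤ 7, 0 ≤ θ ≤ 2π in polar coordinates, where x = r cos(θ), y = r sin(θ), and dA = r dr dθ.

Under the substitution, the integrand becomes 3r^2, so

    ∬_D (3x^2 + 3y^2) dA = ∫_{0}^{2π} ∫_{0}^{7} (3r^2) · r dr dθ.

Inner integral (in r): ∫_{0}^{7} (3r^2) · r dr = 7203/4.

Outer integral (in θ): ∫_{0}^{2π} (7203/4) dθ = 7203π/2.

Therefore ∬_D (3x^2 + 3y^2) dA = 7203π/2.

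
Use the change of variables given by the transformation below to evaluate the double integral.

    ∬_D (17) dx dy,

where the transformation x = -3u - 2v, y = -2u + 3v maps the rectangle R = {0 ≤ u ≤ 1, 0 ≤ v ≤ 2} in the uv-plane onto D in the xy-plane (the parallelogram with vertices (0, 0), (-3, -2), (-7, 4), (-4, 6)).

Compute the Jacobian determinant of (x, y) with respect to (u, v):

    ∂(x,y)/∂(u,v) = | -3  -2 | = (-3)(3) - (-2)(-2) = -13.
                   | -2  3 |

Its absolute value is |J| = 13 (the area scaling factor).

Substituting x = -3u - 2v, y = -2u + 3v into the integrand,

    17 → 17,

so the integral becomes

    ∬_R (17) · |J| du dv = ∫_0^1 ∫_0^2 (221) dv du.

Inner (v): 442.
Outer (u): 442.

Therefore ∬_D (17) dx dy = 442.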